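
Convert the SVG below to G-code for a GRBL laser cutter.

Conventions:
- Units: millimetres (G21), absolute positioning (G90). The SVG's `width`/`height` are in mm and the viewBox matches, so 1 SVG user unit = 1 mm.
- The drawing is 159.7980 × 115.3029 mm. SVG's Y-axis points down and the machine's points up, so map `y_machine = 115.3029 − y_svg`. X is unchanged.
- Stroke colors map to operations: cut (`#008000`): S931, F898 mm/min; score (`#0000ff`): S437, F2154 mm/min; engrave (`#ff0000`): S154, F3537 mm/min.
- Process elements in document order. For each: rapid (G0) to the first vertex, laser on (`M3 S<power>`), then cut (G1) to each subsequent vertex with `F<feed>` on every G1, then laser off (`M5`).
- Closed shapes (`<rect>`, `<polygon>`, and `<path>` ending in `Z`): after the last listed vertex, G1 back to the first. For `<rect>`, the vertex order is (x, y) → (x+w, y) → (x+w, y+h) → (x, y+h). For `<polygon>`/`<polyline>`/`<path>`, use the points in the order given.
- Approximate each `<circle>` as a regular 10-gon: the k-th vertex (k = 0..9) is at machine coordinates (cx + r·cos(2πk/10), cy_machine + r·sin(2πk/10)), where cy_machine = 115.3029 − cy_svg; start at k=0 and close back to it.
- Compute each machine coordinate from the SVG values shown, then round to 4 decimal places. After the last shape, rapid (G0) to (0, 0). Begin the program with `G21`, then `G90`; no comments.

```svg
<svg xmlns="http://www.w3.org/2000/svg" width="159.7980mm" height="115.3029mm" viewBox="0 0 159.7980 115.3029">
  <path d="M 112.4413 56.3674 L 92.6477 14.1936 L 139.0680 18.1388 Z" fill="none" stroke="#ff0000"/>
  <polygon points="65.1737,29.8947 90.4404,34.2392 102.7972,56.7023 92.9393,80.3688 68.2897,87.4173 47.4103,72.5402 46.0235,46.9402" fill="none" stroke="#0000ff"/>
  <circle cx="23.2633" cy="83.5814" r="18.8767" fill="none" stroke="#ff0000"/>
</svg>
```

G21
G90
G0 X112.4413 Y58.9355
M3 S154
G1 X92.6477 Y101.1093 F3537
G1 X139.0680 Y97.1641 F3537
G1 X112.4413 Y58.9355 F3537
M5
G0 X65.1737 Y85.4082
M3 S437
G1 X90.4404 Y81.0637 F2154
G1 X102.7972 Y58.6006 F2154
G1 X92.9393 Y34.9341 F2154
G1 X68.2897 Y27.8856 F2154
G1 X47.4103 Y42.7627 F2154
G1 X46.0235 Y68.3627 F2154
G1 X65.1737 Y85.4082 F2154
M5
G0 X42.1400 Y31.7215
M3 S154
G1 X38.5349 Y42.8169 F3537
G1 X29.0965 Y49.6743 F3537
G1 X17.4301 Y49.6743 F3537
G1 X7.9917 Y42.8169 F3537
G1 X4.3866 Y31.7215 F3537
G1 X7.9917 Y20.6261 F3537
G1 X17.4301 Y13.7687 F3537
G1 X29.0965 Y13.7687 F3537
G1 X38.5349 Y20.6261 F3537
G1 X42.1400 Y31.7215 F3537
M5
G0 X0.0000 Y0.0000

Since the viewBox matches the mm dimensions, user units are millimetres directly. The only transform is the Y-flip y_m = 115.3029 − y_svg.

Shape 1 is a regular polygon drawn with `<path>`. Its stroke #ff0000 means engrave at S154, F3537. After flipping Y the toolpath is (112.4413,58.9355) → (92.6477,101.1093) → (139.0680,97.1641) → (112.4413,58.9355), returning to the start.

Shape 2 is a regular polygon drawn with `<polygon>`. Its stroke #0000ff means score at S437, F2154. After flipping Y the toolpath is (65.1737,85.4082) → (90.4404,81.0637) → (102.7972,58.6006) → (92.9393,34.9341) → (68.2897,27.8856) → (47.4103,42.7627) → (46.0235,68.3627) → (65.1737,85.4082), returning to the start.

Shape 3 is a circle drawn with `<circle>`. Its stroke #ff0000 means engrave at S154, F3537. After flipping Y the toolpath is (42.1400,31.7215) → (38.5349,42.8169) → (29.0965,49.6743) → (17.4301,49.6743) → (7.9917,42.8169) → (4.3866,31.7215) → (7.9917,20.6261) → (17.4301,13.7687) → (29.0965,13.7687) → (38.5349,20.6261) → (42.1400,31.7215), returning to the start.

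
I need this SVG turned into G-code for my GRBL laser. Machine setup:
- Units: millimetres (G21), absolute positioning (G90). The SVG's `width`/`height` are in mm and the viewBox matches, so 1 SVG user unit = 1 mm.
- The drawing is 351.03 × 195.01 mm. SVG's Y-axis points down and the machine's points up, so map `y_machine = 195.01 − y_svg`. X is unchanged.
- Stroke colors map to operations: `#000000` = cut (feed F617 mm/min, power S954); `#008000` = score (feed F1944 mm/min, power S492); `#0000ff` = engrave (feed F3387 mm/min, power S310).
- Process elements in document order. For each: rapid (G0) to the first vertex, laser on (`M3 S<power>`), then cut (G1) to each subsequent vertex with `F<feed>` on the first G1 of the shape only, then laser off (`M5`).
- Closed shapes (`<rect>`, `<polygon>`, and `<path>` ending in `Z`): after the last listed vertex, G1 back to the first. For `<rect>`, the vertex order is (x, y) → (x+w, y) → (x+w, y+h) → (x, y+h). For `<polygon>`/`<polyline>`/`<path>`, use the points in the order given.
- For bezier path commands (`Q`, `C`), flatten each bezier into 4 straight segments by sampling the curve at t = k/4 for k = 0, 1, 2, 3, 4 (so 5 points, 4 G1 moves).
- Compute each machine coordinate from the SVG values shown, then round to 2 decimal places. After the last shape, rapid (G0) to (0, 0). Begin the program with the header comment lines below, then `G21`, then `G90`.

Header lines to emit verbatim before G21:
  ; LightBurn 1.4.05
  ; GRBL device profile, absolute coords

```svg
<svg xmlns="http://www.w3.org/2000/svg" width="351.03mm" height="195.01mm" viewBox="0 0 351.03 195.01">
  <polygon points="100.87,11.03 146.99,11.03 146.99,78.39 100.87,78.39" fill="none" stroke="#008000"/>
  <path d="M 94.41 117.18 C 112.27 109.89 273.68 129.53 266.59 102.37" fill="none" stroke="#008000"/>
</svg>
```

; LightBurn 1.4.05
; GRBL device profile, absolute coords
G21
G90
G0 X100.87 Y183.98
M3 S492
G1 X146.99 Y183.98 F1944
G1 X146.99 Y116.62
G1 X100.87 Y116.62
G1 X100.87 Y183.98
M5
G0 X94.41 Y77.83
M3 S492
G1 X129.84 Y79.40 F1944
G1 X189.86 Y77.78
G1 X245.19 Y79.89
G1 X266.59 Y92.64
M5
G0 X0.00 Y0.00

viewBox `0 0 351.03 195.01` with mm width/height → 1 unit = 1 mm. Flip: y_m = 195.01 − y_svg.

**Shape 1** — `<polygon>` rectangle, stroke `#008000` → score (S492, F1944). Machine vertices: (100.87,183.98) → (146.99,183.98) → (146.99,116.62) → (100.87,116.62) → (100.87,183.98). Closed: final G1 returns to the first vertex.

**Shape 2** — `<path>` cubic bezier, stroke `#008000` → score (S492, F1944). Control points (SVG): P0=(94.41,117.18), P1=(112.27,109.89), P2=(273.68,129.53), P3=(266.59,102.37); sampled at t=k/4. Machine vertices: (94.41,77.83) → (129.84,79.40) → (189.86,77.78) → (245.19,79.89) → (266.59,92.64). Open path.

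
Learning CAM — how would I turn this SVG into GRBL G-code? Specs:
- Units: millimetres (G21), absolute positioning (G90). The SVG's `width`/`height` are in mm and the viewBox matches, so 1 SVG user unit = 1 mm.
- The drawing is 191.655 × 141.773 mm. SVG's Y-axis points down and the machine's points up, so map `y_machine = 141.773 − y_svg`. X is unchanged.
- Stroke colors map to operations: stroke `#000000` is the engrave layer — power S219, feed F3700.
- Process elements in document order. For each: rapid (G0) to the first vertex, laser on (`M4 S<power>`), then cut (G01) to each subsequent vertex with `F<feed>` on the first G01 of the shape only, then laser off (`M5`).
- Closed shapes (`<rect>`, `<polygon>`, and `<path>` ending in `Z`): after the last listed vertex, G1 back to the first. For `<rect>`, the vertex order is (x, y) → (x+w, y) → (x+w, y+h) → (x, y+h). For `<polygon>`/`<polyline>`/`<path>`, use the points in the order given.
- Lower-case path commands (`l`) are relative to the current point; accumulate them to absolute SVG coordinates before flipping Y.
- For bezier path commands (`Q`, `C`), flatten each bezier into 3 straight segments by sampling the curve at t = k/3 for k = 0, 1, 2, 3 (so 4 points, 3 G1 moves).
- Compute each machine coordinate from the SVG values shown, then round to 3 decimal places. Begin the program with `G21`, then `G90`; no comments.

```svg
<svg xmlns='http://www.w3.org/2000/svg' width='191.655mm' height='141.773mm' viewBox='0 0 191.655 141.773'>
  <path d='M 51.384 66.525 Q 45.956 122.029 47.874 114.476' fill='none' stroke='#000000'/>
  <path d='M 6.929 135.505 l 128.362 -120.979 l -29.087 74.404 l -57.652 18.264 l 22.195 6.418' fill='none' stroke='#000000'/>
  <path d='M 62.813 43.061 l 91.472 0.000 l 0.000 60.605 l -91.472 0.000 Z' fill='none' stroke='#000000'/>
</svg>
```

viewBox `0 0 191.655 141.773` with mm width/height → 1 unit = 1 mm. Flip: y_m = 141.773 − y_svg.

**Shape 1** — `<path>` quadratic bezier, stroke `#000000` → engrave (S219, F3700). Control points (SVG): P0=(51.384,66.525), P1=(45.956,122.029), P2=(47.874,114.476); sampled at t=k/3. Machine vertices: (51.384,75.248) → (48.582,45.252) → (47.412,29.268) → (47.874,27.297). Open path.

**Shape 2** — `<path>` open polyline, stroke `#000000` → engrave (S219, F3700). Machine vertices: (6.929,6.268) → (135.291,127.247) → (106.204,52.843) → (48.552,34.579) → (70.747,28.161). Open path.

**Shape 3** — `<path>` rectangle, stroke `#000000` → engrave (S219, F3700). Machine vertices: (62.813,98.712) → (154.285,98.712) → (154.285,38.107) → (62.813,38.107) → (62.813,98.712). Closed: final G1 returns to the first vertex.

G21
G90
G0 X51.384 Y75.248
M4 S219
G01 X48.582 Y45.252 F3700
G01 X47.412 Y29.268
G01 X47.874 Y27.297
M5
G0 X6.929 Y6.268
M4 S219
G01 X135.291 Y127.247 F3700
G01 X106.204 Y52.843
G01 X48.552 Y34.579
G01 X70.747 Y28.161
M5
G0 X62.813 Y98.712
M4 S219
G01 X154.285 Y98.712 F3700
G01 X154.285 Y38.107
G01 X62.813 Y38.107
G01 X62.813 Y98.712
M5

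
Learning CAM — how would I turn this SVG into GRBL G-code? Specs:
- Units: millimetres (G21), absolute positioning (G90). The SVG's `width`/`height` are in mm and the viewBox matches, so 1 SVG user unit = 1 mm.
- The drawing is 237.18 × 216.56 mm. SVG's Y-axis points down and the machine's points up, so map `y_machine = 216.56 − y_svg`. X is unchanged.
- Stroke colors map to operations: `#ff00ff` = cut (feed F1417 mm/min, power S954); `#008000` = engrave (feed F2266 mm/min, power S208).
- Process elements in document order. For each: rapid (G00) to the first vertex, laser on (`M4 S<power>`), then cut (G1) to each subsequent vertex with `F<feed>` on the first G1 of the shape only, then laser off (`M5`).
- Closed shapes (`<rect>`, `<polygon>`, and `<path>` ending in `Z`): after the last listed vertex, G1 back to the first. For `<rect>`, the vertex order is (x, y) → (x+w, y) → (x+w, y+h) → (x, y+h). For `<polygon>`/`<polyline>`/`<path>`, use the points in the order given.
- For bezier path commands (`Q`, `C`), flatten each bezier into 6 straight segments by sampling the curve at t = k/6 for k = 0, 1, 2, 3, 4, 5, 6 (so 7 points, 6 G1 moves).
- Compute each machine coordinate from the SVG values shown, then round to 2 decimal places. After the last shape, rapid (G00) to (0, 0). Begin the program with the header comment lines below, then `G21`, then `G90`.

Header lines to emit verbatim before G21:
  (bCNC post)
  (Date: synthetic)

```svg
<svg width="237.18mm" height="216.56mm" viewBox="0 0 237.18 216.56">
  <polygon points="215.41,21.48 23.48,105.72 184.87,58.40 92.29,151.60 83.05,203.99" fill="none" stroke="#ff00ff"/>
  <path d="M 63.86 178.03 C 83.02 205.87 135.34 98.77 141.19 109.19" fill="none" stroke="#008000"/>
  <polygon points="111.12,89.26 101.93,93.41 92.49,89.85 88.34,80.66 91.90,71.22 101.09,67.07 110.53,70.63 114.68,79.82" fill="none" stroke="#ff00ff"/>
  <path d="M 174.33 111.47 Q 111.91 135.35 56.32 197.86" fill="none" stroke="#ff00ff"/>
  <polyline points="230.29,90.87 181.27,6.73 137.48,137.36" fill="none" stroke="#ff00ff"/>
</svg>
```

(bCNC post)
(Date: synthetic)
G21
G90
G00 X215.41 Y195.08
M4 S954
G1 X23.48 Y110.84 F1417
G1 X184.87 Y158.16
G1 X92.29 Y64.96
G1 X83.05 Y12.57
G1 X215.41 Y195.08
M5
G00 X63.86 Y38.53
M4 S208
G1 X75.83 Y34.69 F2266
G1 X91.12 Y46.32
G1 X107.52 Y66.42
G1 X122.80 Y87.97
G1 X134.76 Y103.96
G1 X141.19 Y107.37
M5
G00 X111.12 Y127.30
M4 S954
G1 X101.93 Y123.15 F1417
G1 X92.49 Y126.71
G1 X88.34 Y135.90
G1 X91.90 Y145.34
G1 X101.09 Y149.49
G1 X110.53 Y145.93
G1 X114.68 Y136.74
G1 X111.12 Y127.30
M5
G00 X174.33 Y105.09
M4 S954
G1 X153.71 Y96.06 F1417
G1 X133.48 Y84.88
G1 X113.62 Y71.55
G1 X94.14 Y56.08
G1 X75.04 Y38.46
G1 X56.32 Y18.70
M5
G00 X230.29 Y125.69
M4 S954
G1 X181.27 Y209.83 F1417
G1 X137.48 Y79.20
M5
G00 X0.00 Y0.00

viewBox `0 0 237.18 216.56` with mm width/height → 1 unit = 1 mm. Flip: y_m = 216.56 − y_svg.

**Shape 1** — `<polygon>` closed polygon, stroke `#ff00ff` → cut (S954, F1417). Machine vertices: (215.41,195.08) → (23.48,110.84) → (184.87,158.16) → (92.29,64.96) → (83.05,12.57) → (215.41,195.08). Closed: final G1 returns to the first vertex.

**Shape 2** — `<path>` cubic bezier, stroke `#008000` → engrave (S208, F2266). Control points (SVG): P0=(63.86,178.03), P1=(83.02,205.87), P2=(135.34,98.77), P3=(141.19,109.19); sampled at t=k/6. Machine vertices: (63.86,38.53) → (75.83,34.69) → (91.12,46.32) → (107.52,66.42) → (122.80,87.97) → (134.76,103.96) → (141.19,107.37). Open path.

**Shape 3** — `<polygon>` regular polygon, stroke `#ff00ff` → cut (S954, F1417). Machine vertices: (111.12,127.30) → (101.93,123.15) → (92.49,126.71) → (88.34,135.90) → (91.90,145.34) → (101.09,149.49) → (110.53,145.93) → (114.68,136.74) → (111.12,127.30). Closed: final G1 returns to the first vertex.

**Shape 4** — `<path>` quadratic bezier, stroke `#ff00ff` → cut (S954, F1417). Control points (SVG): P0=(174.33,111.47), P1=(111.91,135.35), P2=(56.32,197.86); sampled at t=k/6. Machine vertices: (174.33,105.09) → (153.71,96.06) → (133.48,84.88) → (113.62,71.55) → (94.14,56.08) → (75.04,38.46) → (56.32,18.70). Open path.

**Shape 5** — `<polyline>` open polyline, stroke `#ff00ff` → cut (S954, F1417). Machine vertices: (230.29,125.69) → (181.27,209.83) → (137.48,79.20). Open path.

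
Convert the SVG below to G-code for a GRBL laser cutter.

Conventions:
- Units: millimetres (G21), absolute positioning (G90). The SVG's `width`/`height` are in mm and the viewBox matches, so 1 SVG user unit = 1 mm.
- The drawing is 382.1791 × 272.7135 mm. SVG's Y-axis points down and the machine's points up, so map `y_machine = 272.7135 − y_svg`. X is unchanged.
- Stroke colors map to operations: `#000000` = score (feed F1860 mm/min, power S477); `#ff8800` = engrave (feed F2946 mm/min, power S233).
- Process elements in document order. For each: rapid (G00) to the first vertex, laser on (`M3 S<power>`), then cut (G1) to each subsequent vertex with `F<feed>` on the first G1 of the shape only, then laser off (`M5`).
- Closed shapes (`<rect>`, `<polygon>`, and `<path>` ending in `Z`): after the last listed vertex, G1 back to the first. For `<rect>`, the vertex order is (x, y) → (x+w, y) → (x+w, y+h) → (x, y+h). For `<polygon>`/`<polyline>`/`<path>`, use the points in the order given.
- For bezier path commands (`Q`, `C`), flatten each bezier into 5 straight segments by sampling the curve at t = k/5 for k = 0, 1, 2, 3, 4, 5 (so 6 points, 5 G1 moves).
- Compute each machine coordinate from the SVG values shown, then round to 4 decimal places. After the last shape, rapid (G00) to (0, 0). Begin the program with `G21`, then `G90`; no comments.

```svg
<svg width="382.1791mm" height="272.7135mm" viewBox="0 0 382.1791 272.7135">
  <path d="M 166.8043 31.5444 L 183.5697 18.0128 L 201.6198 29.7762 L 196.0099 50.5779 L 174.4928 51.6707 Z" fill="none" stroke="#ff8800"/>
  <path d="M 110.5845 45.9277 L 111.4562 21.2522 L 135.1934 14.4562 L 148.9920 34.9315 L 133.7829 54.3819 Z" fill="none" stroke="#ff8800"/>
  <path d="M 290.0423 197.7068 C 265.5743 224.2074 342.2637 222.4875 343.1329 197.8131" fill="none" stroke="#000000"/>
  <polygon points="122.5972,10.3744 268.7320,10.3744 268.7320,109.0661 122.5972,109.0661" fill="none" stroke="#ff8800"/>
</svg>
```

1 u = 1 mm; y_m = 272.7135 − y.

[1] `<path>` regular polygon, #ff8800→engrave S233 F2946: (166.8043,241.1691) → (183.5697,254.7007) → (201.6198,242.9373) → (196.0099,222.1356) → (174.4928,221.0428) → (166.8043,241.1691) (closed)

[2] `<path>` regular polygon, #ff8800→engrave S233 F2946: (110.5845,226.7858) → (111.4562,251.4613) → (135.1934,258.2573) → (148.9920,237.7820) → (133.7829,218.3316) → (110.5845,226.7858) (closed)

[3] `<path>` cubic bezier, #000000→score S477 F1860: (290.0423,75.0067) → (286.0846,62.4507) → (297.9097,56.4148) → (317.0227,56.6463) → (334.9288,62.8924) → (343.1329,74.9004)

[4] `<polygon>` rectangle, #ff8800→engrave S233 F2946: (122.5972,262.3391) → (268.7320,262.3391) → (268.7320,163.6474) → (122.5972,163.6474) → (122.5972,262.3391) (closed)

G21
G90
G00 X166.8043 Y241.1691
M3 S233
G1 X183.5697 Y254.7007 F2946
G1 X201.6198 Y242.9373
G1 X196.0099 Y222.1356
G1 X174.4928 Y221.0428
G1 X166.8043 Y241.1691
M5
G00 X110.5845 Y226.7858
M3 S233
G1 X111.4562 Y251.4613 F2946
G1 X135.1934 Y258.2573
G1 X148.9920 Y237.7820
G1 X133.7829 Y218.3316
G1 X110.5845 Y226.7858
M5
G00 X290.0423 Y75.0067
M3 S477
G1 X286.0846 Y62.4507 F1860
G1 X297.9097 Y56.4148
G1 X317.0227 Y56.6463
G1 X334.9288 Y62.8924
G1 X343.1329 Y74.9004
M5
G00 X122.5972 Y262.3391
M3 S233
G1 X268.7320 Y262.3391 F2946
G1 X268.7320 Y163.6474
G1 X122.5972 Y163.6474
G1 X122.5972 Y262.3391
M5
G00 X0.0000 Y0.0000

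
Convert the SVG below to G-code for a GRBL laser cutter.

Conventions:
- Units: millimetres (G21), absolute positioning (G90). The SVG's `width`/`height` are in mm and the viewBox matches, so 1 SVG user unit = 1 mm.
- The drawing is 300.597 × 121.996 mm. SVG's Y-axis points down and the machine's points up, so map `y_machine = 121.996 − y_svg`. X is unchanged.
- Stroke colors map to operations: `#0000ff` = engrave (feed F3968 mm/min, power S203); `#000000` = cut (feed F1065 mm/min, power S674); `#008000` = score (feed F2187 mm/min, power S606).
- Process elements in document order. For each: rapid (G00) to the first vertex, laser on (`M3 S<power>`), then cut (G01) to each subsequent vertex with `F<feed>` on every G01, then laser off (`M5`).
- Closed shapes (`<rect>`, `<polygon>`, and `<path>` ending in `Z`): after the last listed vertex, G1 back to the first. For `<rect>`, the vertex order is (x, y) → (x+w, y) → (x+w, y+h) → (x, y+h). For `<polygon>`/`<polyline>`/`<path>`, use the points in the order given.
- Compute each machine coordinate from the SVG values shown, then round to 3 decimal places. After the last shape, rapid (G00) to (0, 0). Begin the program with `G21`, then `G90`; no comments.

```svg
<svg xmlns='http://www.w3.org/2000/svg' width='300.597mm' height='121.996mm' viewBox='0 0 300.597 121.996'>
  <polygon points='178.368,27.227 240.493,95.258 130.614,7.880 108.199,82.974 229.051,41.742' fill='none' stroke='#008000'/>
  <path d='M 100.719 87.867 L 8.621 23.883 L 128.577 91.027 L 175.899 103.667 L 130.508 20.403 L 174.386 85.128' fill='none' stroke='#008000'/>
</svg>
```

1 u = 1 mm; y_m = 121.996 − y.

[1] `<polygon>` closed polygon, #008000→score S606 F2187: (178.368,94.769) → (240.493,26.738) → (130.614,114.116) → (108.199,39.022) → (229.051,80.254) → (178.368,94.769) (closed)

[2] `<path>` open polyline, #008000→score S606 F2187: (100.719,34.129) → (8.621,98.113) → (128.577,30.969) → (175.899,18.329) → (130.508,101.593) → (174.386,36.868)

G21
G90
G00 X178.368 Y94.769
M3 S606
G01 X240.493 Y26.738 F2187
G01 X130.614 Y114.116 F2187
G01 X108.199 Y39.022 F2187
G01 X229.051 Y80.254 F2187
G01 X178.368 Y94.769 F2187
M5
G00 X100.719 Y34.129
M3 S606
G01 X8.621 Y98.113 F2187
G01 X128.577 Y30.969 F2187
G01 X175.899 Y18.329 F2187
G01 X130.508 Y101.593 F2187
G01 X174.386 Y36.868 F2187
M5
G00 X0.000 Y0.000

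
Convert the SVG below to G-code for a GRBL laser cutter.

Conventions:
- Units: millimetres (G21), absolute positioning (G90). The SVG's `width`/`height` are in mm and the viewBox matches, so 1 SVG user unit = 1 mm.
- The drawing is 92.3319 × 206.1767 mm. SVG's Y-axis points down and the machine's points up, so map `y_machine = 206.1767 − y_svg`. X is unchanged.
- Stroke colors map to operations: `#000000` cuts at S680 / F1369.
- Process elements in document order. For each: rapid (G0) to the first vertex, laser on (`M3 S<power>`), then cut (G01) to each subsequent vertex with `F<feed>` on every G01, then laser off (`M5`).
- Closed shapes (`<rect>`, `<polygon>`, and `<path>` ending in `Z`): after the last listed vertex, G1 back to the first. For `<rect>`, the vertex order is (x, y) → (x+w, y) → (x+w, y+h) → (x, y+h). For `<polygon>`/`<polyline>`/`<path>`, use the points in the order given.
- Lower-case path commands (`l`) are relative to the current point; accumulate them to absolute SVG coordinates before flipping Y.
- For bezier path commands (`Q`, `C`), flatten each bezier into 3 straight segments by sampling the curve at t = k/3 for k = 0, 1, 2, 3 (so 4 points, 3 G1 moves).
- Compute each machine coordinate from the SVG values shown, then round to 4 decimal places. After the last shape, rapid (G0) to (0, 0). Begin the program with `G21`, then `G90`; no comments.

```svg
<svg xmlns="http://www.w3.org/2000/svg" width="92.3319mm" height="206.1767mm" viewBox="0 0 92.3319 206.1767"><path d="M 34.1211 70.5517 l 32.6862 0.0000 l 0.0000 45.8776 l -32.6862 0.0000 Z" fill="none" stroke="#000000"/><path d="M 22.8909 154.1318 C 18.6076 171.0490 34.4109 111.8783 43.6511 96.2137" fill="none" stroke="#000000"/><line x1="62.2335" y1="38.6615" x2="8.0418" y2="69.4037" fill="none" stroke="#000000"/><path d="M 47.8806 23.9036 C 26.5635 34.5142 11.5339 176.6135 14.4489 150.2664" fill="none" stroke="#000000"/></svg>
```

G21
G90
G0 X34.1211 Y135.6250
M3 S680
G01 X66.8073 Y135.6250 F1369
G01 X66.8073 Y89.7474 F1369
G01 X34.1211 Y89.7474 F1369
G01 X34.1211 Y135.6250 F1369
M5
G0 X22.8909 Y52.0449
M3 S680
G01 X24.3161 Y56.0609 F1369
G01 X33.2102 Y84.2258 F1369
G01 X43.6511 Y109.9630 F1369
M5
G0 X62.2335 Y167.5152
M3 S680
G01 X8.0418 Y136.7730 F1369
M5
G0 X47.8806 Y182.2731
M3 S680
G01 X29.0911 Y138.9416 F1369
G01 X17.0837 Y74.6033 F1369
G01 X14.4489 Y55.9103 F1369
M5
G0 X0.0000 Y0.0000

viewBox `0 0 92.3319 206.1767` with mm width/height → 1 unit = 1 mm. Flip: y_m = 206.1767 − y_svg.

**Shape 1** — `<path>` rectangle, stroke `#000000` → cut (S680, F1369). Machine vertices: (34.1211,135.6250) → (66.8073,135.6250) → (66.8073,89.7474) → (34.1211,89.7474) → (34.1211,135.6250). Closed: final G1 returns to the first vertex.

**Shape 2** — `<path>` cubic bezier, stroke `#000000` → cut (S680, F1369). Control points (SVG): P0=(22.8909,154.1318), P1=(18.6076,171.0490), P2=(34.4109,111.8783), P3=(43.6511,96.2137); sampled at t=k/3. Machine vertices: (22.8909,52.0449) → (24.3161,56.0609) → (33.2102,84.2258) → (43.6511,109.9630). Open path.

**Shape 3** — `<line>` line segment, stroke `#000000` → cut (S680, F1369). Machine vertices: (62.2335,167.5152) → (8.0418,136.7730). Open path.

**Shape 4** — `<path>` cubic bezier, stroke `#000000` → cut (S680, F1369). Control points (SVG): P0=(47.8806,23.9036), P1=(26.5635,34.5142), P2=(11.5339,176.6135), P3=(14.4489,150.2664); sampled at t=k/3. Machine vertices: (47.8806,182.2731) → (29.0911,138.9416) → (17.0837,74.6033) → (14.4489,55.9103). Open path.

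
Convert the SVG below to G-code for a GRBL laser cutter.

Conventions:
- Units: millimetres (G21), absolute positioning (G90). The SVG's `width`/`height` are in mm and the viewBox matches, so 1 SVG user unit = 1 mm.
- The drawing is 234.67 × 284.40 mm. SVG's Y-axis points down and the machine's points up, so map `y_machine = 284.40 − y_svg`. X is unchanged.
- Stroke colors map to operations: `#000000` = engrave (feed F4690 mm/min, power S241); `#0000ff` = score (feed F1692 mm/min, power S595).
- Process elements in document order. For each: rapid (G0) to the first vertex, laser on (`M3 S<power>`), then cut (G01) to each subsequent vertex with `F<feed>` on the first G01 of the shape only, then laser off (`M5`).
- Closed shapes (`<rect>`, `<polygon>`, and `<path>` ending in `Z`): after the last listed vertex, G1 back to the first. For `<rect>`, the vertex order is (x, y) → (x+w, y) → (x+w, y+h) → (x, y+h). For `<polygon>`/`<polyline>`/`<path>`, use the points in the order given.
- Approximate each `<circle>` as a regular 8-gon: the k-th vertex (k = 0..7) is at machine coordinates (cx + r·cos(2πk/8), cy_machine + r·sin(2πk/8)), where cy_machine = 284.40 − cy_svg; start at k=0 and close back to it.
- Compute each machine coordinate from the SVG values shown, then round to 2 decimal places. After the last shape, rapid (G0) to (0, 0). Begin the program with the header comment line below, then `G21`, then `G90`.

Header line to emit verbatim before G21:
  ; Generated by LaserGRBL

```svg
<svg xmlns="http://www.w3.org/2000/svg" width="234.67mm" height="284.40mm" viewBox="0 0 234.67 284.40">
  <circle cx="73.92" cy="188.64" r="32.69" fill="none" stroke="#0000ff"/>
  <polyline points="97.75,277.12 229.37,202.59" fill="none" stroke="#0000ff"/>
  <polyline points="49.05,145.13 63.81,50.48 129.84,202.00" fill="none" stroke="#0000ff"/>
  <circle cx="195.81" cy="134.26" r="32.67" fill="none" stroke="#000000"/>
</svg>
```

1 u = 1 mm; y_m = 284.40 − y.

[1] `<circle>` circle, #0000ff→score S595 F1692: (106.61,95.76) → (97.04,118.88) → (73.92,128.45) → (50.80,118.88) → (41.23,95.76) → (50.80,72.64) → (73.92,63.07) → (97.04,72.64) → (106.61,95.76) (closed)

[2] `<polyline>` line segment, #0000ff→score S595 F1692: (97.75,7.28) → (229.37,81.81)

[3] `<polyline>` open polyline, #0000ff→score S595 F1692: (49.05,139.27) → (63.81,233.92) → (129.84,82.40)

[4] `<circle>` circle, #000000→engrave S241 F4690: (228.48,150.14) → (218.91,173.24) → (195.81,182.81) → (172.71,173.24) → (163.14,150.14) → (172.71,127.04) → (195.81,117.47) → (218.91,127.04) → (228.48,150.14) (closed)

; Generated by LaserGRBL
G21
G90
G0 X106.61 Y95.76
M3 S595
G01 X97.04 Y118.88 F1692
G01 X73.92 Y128.45
G01 X50.80 Y118.88
G01 X41.23 Y95.76
G01 X50.80 Y72.64
G01 X73.92 Y63.07
G01 X97.04 Y72.64
G01 X106.61 Y95.76
M5
G0 X97.75 Y7.28
M3 S595
G01 X229.37 Y81.81 F1692
M5
G0 X49.05 Y139.27
M3 S595
G01 X63.81 Y233.92 F1692
G01 X129.84 Y82.40
M5
G0 X228.48 Y150.14
M3 S241
G01 X218.91 Y173.24 F4690
G01 X195.81 Y182.81
G01 X172.71 Y173.24
G01 X163.14 Y150.14
G01 X172.71 Y127.04
G01 X195.81 Y117.47
G01 X218.91 Y127.04
G01 X228.48 Y150.14
M5
G0 X0.00 Y0.00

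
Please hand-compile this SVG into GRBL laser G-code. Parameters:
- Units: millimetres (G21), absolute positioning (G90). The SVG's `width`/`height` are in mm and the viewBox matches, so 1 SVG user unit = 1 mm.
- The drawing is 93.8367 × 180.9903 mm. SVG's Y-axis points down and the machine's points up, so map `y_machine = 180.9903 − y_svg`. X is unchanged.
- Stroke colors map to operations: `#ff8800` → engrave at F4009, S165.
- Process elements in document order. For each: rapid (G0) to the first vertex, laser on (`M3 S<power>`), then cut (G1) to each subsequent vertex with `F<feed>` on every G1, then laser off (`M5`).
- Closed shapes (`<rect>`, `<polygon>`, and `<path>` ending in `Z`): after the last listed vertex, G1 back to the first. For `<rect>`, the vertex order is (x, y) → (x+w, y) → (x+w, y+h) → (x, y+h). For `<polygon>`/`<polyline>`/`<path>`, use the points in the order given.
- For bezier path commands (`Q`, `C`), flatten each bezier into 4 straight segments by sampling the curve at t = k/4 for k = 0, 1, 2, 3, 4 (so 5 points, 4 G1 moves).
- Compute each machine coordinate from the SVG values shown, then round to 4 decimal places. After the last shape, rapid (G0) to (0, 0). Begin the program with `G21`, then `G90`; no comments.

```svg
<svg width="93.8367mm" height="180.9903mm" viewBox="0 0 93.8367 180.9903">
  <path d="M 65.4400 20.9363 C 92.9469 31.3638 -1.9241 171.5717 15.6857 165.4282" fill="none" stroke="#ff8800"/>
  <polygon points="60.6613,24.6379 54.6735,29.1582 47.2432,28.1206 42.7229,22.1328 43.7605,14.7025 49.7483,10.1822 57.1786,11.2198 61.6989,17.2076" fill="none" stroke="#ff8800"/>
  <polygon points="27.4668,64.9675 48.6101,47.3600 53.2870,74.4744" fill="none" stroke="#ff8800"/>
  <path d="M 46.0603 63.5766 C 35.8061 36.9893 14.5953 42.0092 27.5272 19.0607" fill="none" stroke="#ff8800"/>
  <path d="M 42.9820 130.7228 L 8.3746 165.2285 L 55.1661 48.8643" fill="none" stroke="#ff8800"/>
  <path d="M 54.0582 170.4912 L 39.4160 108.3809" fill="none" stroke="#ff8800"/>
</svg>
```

G21
G90
G0 X65.4400 Y160.0540
M3 S165
G1 X66.7940 Y132.2141 F4009
G1 X44.2743 Y81.5939 F4009
G1 X19.8988 Y34.0808 F4009
G1 X15.6857 Y15.5621 F4009
M5
G0 X60.6613 Y156.3524
M3 S165
G1 X54.6735 Y151.8321 F4009
G1 X47.2432 Y152.8697 F4009
G1 X42.7229 Y158.8575 F4009
G1 X43.7605 Y166.2878 F4009
G1 X49.7483 Y170.8081 F4009
G1 X57.1786 Y169.7705 F4009
G1 X61.6989 Y163.7827 F4009
G1 X60.6613 Y156.3524 F4009
M5
G0 X27.4668 Y116.0228
M3 S165
G1 X48.6101 Y133.6303 F4009
G1 X53.2870 Y106.5159 F4009
G1 X27.4668 Y116.0228 F4009
M5
G0 X46.0603 Y117.4137
M3 S165
G1 X37.0200 Y132.3587 F4009
G1 X28.0990 Y141.0362 F4009
G1 X23.5254 Y149.0314 F4009
G1 X27.5272 Y161.9296 F4009
M5
G0 X42.9820 Y50.2675
M3 S165
G1 X8.3746 Y15.7618 F4009
G1 X55.1661 Y132.1260 F4009
M5
G0 X54.0582 Y10.4991
M3 S165
G1 X39.4160 Y72.6094 F4009
M5
G0 X0.0000 Y0.0000

Since the viewBox matches the mm dimensions, user units are millimetres directly. The only transform is the Y-flip y_m = 180.9903 − y_svg.

Shape 1 is a cubic bezier drawn with `<path>`. Its stroke #ff8800 means engrave at S165, F4009. After flipping Y the toolpath is (65.4400,160.0540) → (66.7940,132.2141) → (44.2743,81.5939) → (19.8988,34.0808) → (15.6857,15.5621).

Shape 2 is a regular polygon drawn with `<polygon>`. Its stroke #ff8800 means engrave at S165, F4009. After flipping Y the toolpath is (60.6613,156.3524) → (54.6735,151.8321) → (47.2432,152.8697) → (42.7229,158.8575) → (43.7605,166.2878) → (49.7483,170.8081) → (57.1786,169.7705) → (61.6989,163.7827) → (60.6613,156.3524), returning to the start.

Shape 3 is a regular polygon drawn with `<polygon>`. Its stroke #ff8800 means engrave at S165, F4009. After flipping Y the toolpath is (27.4668,116.0228) → (48.6101,133.6303) → (53.2870,106.5159) → (27.4668,116.0228), returning to the start.

Shape 4 is a cubic bezier drawn with `<path>`. Its stroke #ff8800 means engrave at S165, F4009. After flipping Y the toolpath is (46.0603,117.4137) → (37.0200,132.3587) → (28.0990,141.0362) → (23.5254,149.0314) → (27.5272,161.9296).

Shape 5 is a open polyline drawn with `<path>`. Its stroke #ff8800 means engrave at S165, F4009. After flipping Y the toolpath is (42.9820,50.2675) → (8.3746,15.7618) → (55.1661,132.1260).

Shape 6 is a line segment drawn with `<path>`. Its stroke #ff8800 means engrave at S165, F4009. After flipping Y the toolpath is (54.0582,10.4991) → (39.4160,72.6094).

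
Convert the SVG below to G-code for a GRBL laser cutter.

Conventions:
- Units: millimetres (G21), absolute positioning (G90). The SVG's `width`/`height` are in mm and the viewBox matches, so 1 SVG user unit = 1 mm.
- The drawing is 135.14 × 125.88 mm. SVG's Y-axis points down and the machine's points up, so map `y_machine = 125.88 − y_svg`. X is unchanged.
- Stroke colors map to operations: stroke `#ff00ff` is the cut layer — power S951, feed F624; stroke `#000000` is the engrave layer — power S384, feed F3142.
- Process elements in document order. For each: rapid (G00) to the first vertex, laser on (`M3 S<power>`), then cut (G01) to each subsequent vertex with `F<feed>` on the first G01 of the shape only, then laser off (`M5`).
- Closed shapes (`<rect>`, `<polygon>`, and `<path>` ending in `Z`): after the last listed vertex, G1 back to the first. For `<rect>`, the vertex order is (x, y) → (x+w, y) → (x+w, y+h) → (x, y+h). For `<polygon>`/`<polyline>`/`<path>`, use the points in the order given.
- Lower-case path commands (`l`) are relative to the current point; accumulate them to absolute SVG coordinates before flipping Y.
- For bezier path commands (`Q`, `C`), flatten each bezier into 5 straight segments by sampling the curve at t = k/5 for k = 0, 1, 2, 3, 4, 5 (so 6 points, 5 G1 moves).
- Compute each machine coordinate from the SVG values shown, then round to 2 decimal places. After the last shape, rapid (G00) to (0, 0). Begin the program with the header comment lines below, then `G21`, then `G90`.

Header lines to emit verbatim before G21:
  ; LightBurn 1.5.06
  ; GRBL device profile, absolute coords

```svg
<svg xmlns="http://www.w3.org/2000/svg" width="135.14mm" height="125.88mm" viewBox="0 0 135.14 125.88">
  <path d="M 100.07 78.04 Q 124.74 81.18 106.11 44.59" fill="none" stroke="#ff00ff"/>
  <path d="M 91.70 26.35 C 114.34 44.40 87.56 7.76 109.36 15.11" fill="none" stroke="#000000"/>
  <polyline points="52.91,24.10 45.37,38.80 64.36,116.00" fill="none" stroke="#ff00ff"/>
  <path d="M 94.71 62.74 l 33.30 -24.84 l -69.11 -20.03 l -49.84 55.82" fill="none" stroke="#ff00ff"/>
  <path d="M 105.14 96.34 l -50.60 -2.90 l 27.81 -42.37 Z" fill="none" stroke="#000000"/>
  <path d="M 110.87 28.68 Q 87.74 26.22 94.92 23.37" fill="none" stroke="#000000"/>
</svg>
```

1 u = 1 mm; y_m = 125.88 − y.

[1] `<path>` quadratic bezier, #ff00ff→cut S951 F624: (100.07,47.84) → (108.21,48.17) → (112.88,51.68) → (114.09,58.37) → (111.83,68.24) → (106.11,81.29)

[2] `<path>` cubic bezier, #000000→engrave S384 F3142: (91.70,99.53) → (100.14,94.47) → (101.42,97.81) → (100.25,104.79) → (101.33,110.69) → (109.36,110.77)

[3] `<polyline>` open polyline, #ff00ff→cut S951 F624: (52.91,101.78) → (45.37,87.08) → (64.36,9.88)

[4] `<path>` open polyline, #ff00ff→cut S951 F624: (94.71,63.14) → (128.01,87.98) → (58.90,108.01) → (9.06,52.19)

[5] `<path>` regular polygon, #000000→engrave S384 F3142: (105.14,29.54) → (54.54,32.44) → (82.35,74.81) → (105.14,29.54) (closed)

[6] `<path>` quadratic bezier, #000000→engrave S384 F3142: (110.87,97.20) → (102.83,98.20) → (97.22,99.23) → (94.03,100.29) → (93.26,101.39) → (94.92,102.51)

; LightBurn 1.5.06
; GRBL device profile, absolute coords
G21
G90
G00 X100.07 Y47.84
M3 S951
G01 X108.21 Y48.17 F624
G01 X112.88 Y51.68
G01 X114.09 Y58.37
G01 X111.83 Y68.24
G01 X106.11 Y81.29
M5
G00 X91.70 Y99.53
M3 S384
G01 X100.14 Y94.47 F3142
G01 X101.42 Y97.81
G01 X100.25 Y104.79
G01 X101.33 Y110.69
G01 X109.36 Y110.77
M5
G00 X52.91 Y101.78
M3 S951
G01 X45.37 Y87.08 F624
G01 X64.36 Y9.88
M5
G00 X94.71 Y63.14
M3 S951
G01 X128.01 Y87.98 F624
G01 X58.90 Y108.01
G01 X9.06 Y52.19
M5
G00 X105.14 Y29.54
M3 S384
G01 X54.54 Y32.44 F3142
G01 X82.35 Y74.81
G01 X105.14 Y29.54
M5
G00 X110.87 Y97.20
M3 S384
G01 X102.83 Y98.20 F3142
G01 X97.22 Y99.23
G01 X94.03 Y100.29
G01 X93.26 Y101.39
G01 X94.92 Y102.51
M5
G00 X0.00 Y0.00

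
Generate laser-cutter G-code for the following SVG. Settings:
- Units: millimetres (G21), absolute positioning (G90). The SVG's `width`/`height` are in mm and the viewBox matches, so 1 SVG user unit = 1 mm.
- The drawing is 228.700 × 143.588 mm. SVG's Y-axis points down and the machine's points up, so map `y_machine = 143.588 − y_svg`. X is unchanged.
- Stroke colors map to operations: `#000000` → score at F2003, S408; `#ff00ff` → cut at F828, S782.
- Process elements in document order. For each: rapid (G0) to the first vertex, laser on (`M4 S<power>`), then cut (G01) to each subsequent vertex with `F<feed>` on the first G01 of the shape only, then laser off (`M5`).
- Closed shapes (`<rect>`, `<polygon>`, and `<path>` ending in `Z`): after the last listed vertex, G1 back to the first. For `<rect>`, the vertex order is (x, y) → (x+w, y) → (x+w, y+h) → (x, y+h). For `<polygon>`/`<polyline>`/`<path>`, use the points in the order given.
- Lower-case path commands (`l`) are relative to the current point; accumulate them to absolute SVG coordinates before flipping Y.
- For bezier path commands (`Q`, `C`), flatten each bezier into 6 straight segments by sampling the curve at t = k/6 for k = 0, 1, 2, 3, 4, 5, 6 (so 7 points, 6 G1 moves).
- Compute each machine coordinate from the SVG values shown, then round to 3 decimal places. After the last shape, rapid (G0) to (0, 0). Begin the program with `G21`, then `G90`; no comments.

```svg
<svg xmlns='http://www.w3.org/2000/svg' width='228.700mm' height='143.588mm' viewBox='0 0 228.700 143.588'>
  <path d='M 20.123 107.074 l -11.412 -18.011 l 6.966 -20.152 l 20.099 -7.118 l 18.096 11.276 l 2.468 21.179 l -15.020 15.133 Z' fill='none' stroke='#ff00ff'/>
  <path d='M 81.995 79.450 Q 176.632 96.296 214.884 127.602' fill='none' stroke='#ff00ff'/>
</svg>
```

1 u = 1 mm; y_m = 143.588 − y.

[1] `<path>` regular polygon, #ff00ff→cut S782 F828: (20.123,36.514) → (8.711,54.525) → (15.677,74.677) → (35.776,81.795) → (53.872,70.519) → (56.340,49.340) → (41.320,34.207) → (20.123,36.514) (closed)

[2] `<path>` quadratic bezier, #ff00ff→cut S782 F828: (81.995,64.138) → (111.974,58.121) → (138.821,51.301) → (162.536,43.677) → (183.118,35.250) → (200.567,26.020) → (214.884,15.986)

G21
G90
G0 X20.123 Y36.514
M4 S782
G01 X8.711 Y54.525 F828
G01 X15.677 Y74.677
G01 X35.776 Y81.795
G01 X53.872 Y70.519
G01 X56.340 Y49.340
G01 X41.320 Y34.207
G01 X20.123 Y36.514
M5
G0 X81.995 Y64.138
M4 S782
G01 X111.974 Y58.121 F828
G01 X138.821 Y51.301
G01 X162.536 Y43.677
G01 X183.118 Y35.250
G01 X200.567 Y26.020
G01 X214.884 Y15.986
M5
G0 X0.000 Y0.000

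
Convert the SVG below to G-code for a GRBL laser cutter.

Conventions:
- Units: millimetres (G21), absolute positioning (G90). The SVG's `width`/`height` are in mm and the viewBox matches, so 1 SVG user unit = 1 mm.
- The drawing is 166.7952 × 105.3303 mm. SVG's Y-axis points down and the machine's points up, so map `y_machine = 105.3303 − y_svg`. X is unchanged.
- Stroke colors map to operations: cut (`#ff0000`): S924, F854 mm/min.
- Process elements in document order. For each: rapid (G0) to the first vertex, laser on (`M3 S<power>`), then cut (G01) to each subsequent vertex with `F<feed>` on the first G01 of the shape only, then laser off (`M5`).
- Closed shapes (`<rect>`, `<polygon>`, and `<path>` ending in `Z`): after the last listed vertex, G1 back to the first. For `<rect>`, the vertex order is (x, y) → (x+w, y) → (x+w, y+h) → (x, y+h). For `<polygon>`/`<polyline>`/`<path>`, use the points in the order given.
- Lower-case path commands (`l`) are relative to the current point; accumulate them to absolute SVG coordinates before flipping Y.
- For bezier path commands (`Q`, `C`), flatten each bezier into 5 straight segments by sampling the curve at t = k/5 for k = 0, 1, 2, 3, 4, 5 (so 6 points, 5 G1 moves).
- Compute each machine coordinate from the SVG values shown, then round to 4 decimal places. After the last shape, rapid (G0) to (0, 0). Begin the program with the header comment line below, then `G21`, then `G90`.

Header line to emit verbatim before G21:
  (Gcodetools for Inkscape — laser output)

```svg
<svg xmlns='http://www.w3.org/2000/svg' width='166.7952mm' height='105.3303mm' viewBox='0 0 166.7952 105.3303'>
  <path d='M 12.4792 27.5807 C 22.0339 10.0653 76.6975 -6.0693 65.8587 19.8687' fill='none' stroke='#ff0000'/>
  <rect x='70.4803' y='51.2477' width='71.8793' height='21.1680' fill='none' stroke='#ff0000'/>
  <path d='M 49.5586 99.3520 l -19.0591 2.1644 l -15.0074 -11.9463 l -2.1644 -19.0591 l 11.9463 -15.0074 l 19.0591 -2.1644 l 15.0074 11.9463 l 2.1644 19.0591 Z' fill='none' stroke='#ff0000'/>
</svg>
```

(Gcodetools for Inkscape — laser output)
G21
G90
G0 X12.4792 Y77.7496
M3 S924
G01 X22.7402 Y87.7676 F854
G01 X38.5180 Y95.5010
G01 X54.5032 Y98.9966
G01 X65.3866 Y96.3012
G01 X65.8587 Y85.4616
M5
G0 X70.4803 Y54.0826
M3 S924
G01 X142.3596 Y54.0826 F854
G01 X142.3596 Y32.9146
G01 X70.4803 Y32.9146
G01 X70.4803 Y54.0826
M5
G0 X49.5586 Y5.9783
M3 S924
G01 X30.4995 Y3.8139 F854
G01 X15.4921 Y15.7602
G01 X13.3277 Y34.8193
G01 X25.2740 Y49.8267
G01 X44.3331 Y51.9911
G01 X59.3405 Y40.0448
G01 X61.5049 Y20.9857
G01 X49.5586 Y5.9783
M5
G0 X0.0000 Y0.0000

Since the viewBox matches the mm dimensions, user units are millimetres directly. The only transform is the Y-flip y_m = 105.3303 − y_svg.

Shape 1 is a cubic bezier drawn with `<path>`. Its stroke #ff0000 means cut at S924, F854. After flipping Y the toolpath is (12.4792,77.7496) → (22.7402,87.7676) → (38.5180,95.5010) → (54.5032,98.9966) → (65.3866,96.3012) → (65.8587,85.4616).

Shape 2 is a rectangle drawn with `<rect>`. Its stroke #ff0000 means cut at S924, F854. After flipping Y the toolpath is (70.4803,54.0826) → (142.3596,54.0826) → (142.3596,32.9146) → (70.4803,32.9146) → (70.4803,54.0826), returning to the start.

Shape 3 is a regular polygon drawn with `<path>`. Its stroke #ff0000 means cut at S924, F854. After flipping Y the toolpath is (49.5586,5.9783) → (30.4995,3.8139) → (15.4921,15.7602) → (13.3277,34.8193) → (25.2740,49.8267) → (44.3331,51.9911) → (59.3405,40.0448) → (61.5049,20.9857) → (49.5586,5.9783), returning to the start.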